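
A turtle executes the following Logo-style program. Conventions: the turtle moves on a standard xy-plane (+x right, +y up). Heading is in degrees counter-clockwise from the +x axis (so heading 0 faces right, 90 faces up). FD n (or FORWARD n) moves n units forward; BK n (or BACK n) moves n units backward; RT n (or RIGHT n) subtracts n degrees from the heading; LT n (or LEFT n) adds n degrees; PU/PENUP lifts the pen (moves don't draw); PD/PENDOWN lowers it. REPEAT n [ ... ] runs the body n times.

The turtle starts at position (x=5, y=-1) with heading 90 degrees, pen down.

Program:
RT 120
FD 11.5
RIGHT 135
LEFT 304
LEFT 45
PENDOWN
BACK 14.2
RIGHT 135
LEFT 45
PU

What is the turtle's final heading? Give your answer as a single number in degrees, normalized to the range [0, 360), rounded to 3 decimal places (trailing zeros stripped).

Answer: 94

Derivation:
Executing turtle program step by step:
Start: pos=(5,-1), heading=90, pen down
RT 120: heading 90 -> 330
FD 11.5: (5,-1) -> (14.959,-6.75) [heading=330, draw]
RT 135: heading 330 -> 195
LT 304: heading 195 -> 139
LT 45: heading 139 -> 184
PD: pen down
BK 14.2: (14.959,-6.75) -> (29.125,-5.759) [heading=184, draw]
RT 135: heading 184 -> 49
LT 45: heading 49 -> 94
PU: pen up
Final: pos=(29.125,-5.759), heading=94, 2 segment(s) drawn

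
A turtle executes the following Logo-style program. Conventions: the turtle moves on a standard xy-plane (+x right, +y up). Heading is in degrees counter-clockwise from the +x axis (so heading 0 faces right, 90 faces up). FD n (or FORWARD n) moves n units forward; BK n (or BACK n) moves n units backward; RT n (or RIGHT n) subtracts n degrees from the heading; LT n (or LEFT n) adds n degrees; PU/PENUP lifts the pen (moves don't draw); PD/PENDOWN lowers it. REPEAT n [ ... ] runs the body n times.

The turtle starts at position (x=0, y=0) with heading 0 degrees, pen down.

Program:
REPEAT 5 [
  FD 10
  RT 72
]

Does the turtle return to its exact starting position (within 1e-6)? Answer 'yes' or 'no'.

Answer: yes

Derivation:
Executing turtle program step by step:
Start: pos=(0,0), heading=0, pen down
REPEAT 5 [
  -- iteration 1/5 --
  FD 10: (0,0) -> (10,0) [heading=0, draw]
  RT 72: heading 0 -> 288
  -- iteration 2/5 --
  FD 10: (10,0) -> (13.09,-9.511) [heading=288, draw]
  RT 72: heading 288 -> 216
  -- iteration 3/5 --
  FD 10: (13.09,-9.511) -> (5,-15.388) [heading=216, draw]
  RT 72: heading 216 -> 144
  -- iteration 4/5 --
  FD 10: (5,-15.388) -> (-3.09,-9.511) [heading=144, draw]
  RT 72: heading 144 -> 72
  -- iteration 5/5 --
  FD 10: (-3.09,-9.511) -> (0,0) [heading=72, draw]
  RT 72: heading 72 -> 0
]
Final: pos=(0,0), heading=0, 5 segment(s) drawn

Start position: (0, 0)
Final position: (0, 0)
Distance = 0; < 1e-6 -> CLOSED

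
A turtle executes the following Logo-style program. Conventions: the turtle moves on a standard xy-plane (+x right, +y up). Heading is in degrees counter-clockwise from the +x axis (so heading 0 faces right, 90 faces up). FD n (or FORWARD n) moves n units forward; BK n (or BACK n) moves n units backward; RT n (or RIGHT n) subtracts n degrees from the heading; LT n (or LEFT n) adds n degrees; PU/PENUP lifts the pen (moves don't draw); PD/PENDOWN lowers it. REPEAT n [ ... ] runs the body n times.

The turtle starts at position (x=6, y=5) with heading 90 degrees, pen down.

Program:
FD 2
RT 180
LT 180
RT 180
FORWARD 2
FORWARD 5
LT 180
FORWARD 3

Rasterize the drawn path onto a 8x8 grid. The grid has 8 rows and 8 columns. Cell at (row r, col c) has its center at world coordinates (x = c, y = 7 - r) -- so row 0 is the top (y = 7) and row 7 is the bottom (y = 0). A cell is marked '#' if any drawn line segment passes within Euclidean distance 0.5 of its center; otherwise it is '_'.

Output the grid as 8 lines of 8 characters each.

Segment 0: (6,5) -> (6,7)
Segment 1: (6,7) -> (6,5)
Segment 2: (6,5) -> (6,0)
Segment 3: (6,0) -> (6,3)

Answer: ______#_
______#_
______#_
______#_
______#_
______#_
______#_
______#_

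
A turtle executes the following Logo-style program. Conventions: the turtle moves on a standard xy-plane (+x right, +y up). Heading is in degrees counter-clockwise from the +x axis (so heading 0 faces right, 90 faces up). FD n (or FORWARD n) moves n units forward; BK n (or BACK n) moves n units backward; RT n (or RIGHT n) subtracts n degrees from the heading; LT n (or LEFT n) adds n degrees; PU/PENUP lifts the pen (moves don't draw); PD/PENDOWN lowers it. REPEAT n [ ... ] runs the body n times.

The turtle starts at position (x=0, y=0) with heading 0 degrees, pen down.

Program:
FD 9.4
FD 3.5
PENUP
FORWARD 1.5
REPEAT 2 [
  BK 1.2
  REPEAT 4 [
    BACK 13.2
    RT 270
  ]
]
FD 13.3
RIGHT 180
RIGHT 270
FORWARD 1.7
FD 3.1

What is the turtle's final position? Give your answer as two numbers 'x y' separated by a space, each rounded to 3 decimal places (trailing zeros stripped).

Executing turtle program step by step:
Start: pos=(0,0), heading=0, pen down
FD 9.4: (0,0) -> (9.4,0) [heading=0, draw]
FD 3.5: (9.4,0) -> (12.9,0) [heading=0, draw]
PU: pen up
FD 1.5: (12.9,0) -> (14.4,0) [heading=0, move]
REPEAT 2 [
  -- iteration 1/2 --
  BK 1.2: (14.4,0) -> (13.2,0) [heading=0, move]
  REPEAT 4 [
    -- iteration 1/4 --
    BK 13.2: (13.2,0) -> (0,0) [heading=0, move]
    RT 270: heading 0 -> 90
    -- iteration 2/4 --
    BK 13.2: (0,0) -> (0,-13.2) [heading=90, move]
    RT 270: heading 90 -> 180
    -- iteration 3/4 --
    BK 13.2: (0,-13.2) -> (13.2,-13.2) [heading=180, move]
    RT 270: heading 180 -> 270
    -- iteration 4/4 --
    BK 13.2: (13.2,-13.2) -> (13.2,0) [heading=270, move]
    RT 270: heading 270 -> 0
  ]
  -- iteration 2/2 --
  BK 1.2: (13.2,0) -> (12,0) [heading=0, move]
  REPEAT 4 [
    -- iteration 1/4 --
    BK 13.2: (12,0) -> (-1.2,0) [heading=0, move]
    RT 270: heading 0 -> 90
    -- iteration 2/4 --
    BK 13.2: (-1.2,0) -> (-1.2,-13.2) [heading=90, move]
    RT 270: heading 90 -> 180
    -- iteration 3/4 --
    BK 13.2: (-1.2,-13.2) -> (12,-13.2) [heading=180, move]
    RT 270: heading 180 -> 270
    -- iteration 4/4 --
    BK 13.2: (12,-13.2) -> (12,0) [heading=270, move]
    RT 270: heading 270 -> 0
  ]
]
FD 13.3: (12,0) -> (25.3,0) [heading=0, move]
RT 180: heading 0 -> 180
RT 270: heading 180 -> 270
FD 1.7: (25.3,0) -> (25.3,-1.7) [heading=270, move]
FD 3.1: (25.3,-1.7) -> (25.3,-4.8) [heading=270, move]
Final: pos=(25.3,-4.8), heading=270, 2 segment(s) drawn

Answer: 25.3 -4.8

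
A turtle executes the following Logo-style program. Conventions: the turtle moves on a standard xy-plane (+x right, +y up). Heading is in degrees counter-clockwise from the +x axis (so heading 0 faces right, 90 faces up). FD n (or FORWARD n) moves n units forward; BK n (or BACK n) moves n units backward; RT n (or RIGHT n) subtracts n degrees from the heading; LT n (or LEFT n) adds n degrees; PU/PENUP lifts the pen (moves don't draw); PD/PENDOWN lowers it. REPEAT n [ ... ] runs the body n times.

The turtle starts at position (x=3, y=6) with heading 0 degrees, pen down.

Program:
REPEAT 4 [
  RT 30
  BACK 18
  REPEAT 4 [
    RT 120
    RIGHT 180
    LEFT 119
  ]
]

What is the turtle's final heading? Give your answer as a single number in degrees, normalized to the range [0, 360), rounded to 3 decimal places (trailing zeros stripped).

Answer: 224

Derivation:
Executing turtle program step by step:
Start: pos=(3,6), heading=0, pen down
REPEAT 4 [
  -- iteration 1/4 --
  RT 30: heading 0 -> 330
  BK 18: (3,6) -> (-12.588,15) [heading=330, draw]
  REPEAT 4 [
    -- iteration 1/4 --
    RT 120: heading 330 -> 210
    RT 180: heading 210 -> 30
    LT 119: heading 30 -> 149
    -- iteration 2/4 --
    RT 120: heading 149 -> 29
    RT 180: heading 29 -> 209
    LT 119: heading 209 -> 328
    -- iteration 3/4 --
    RT 120: heading 328 -> 208
    RT 180: heading 208 -> 28
    LT 119: heading 28 -> 147
    -- iteration 4/4 --
    RT 120: heading 147 -> 27
    RT 180: heading 27 -> 207
    LT 119: heading 207 -> 326
  ]
  -- iteration 2/4 --
  RT 30: heading 326 -> 296
  BK 18: (-12.588,15) -> (-20.479,31.178) [heading=296, draw]
  REPEAT 4 [
    -- iteration 1/4 --
    RT 120: heading 296 -> 176
    RT 180: heading 176 -> 356
    LT 119: heading 356 -> 115
    -- iteration 2/4 --
    RT 120: heading 115 -> 355
    RT 180: heading 355 -> 175
    LT 119: heading 175 -> 294
    -- iteration 3/4 --
    RT 120: heading 294 -> 174
    RT 180: heading 174 -> 354
    LT 119: heading 354 -> 113
    -- iteration 4/4 --
    RT 120: heading 113 -> 353
    RT 180: heading 353 -> 173
    LT 119: heading 173 -> 292
  ]
  -- iteration 3/4 --
  RT 30: heading 292 -> 262
  BK 18: (-20.479,31.178) -> (-17.974,49.003) [heading=262, draw]
  REPEAT 4 [
    -- iteration 1/4 --
    RT 120: heading 262 -> 142
    RT 180: heading 142 -> 322
    LT 119: heading 322 -> 81
    -- iteration 2/4 --
    RT 120: heading 81 -> 321
    RT 180: heading 321 -> 141
    LT 119: heading 141 -> 260
    -- iteration 3/4 --
    RT 120: heading 260 -> 140
    RT 180: heading 140 -> 320
    LT 119: heading 320 -> 79
    -- iteration 4/4 --
    RT 120: heading 79 -> 319
    RT 180: heading 319 -> 139
    LT 119: heading 139 -> 258
  ]
  -- iteration 4/4 --
  RT 30: heading 258 -> 228
  BK 18: (-17.974,49.003) -> (-5.93,62.38) [heading=228, draw]
  REPEAT 4 [
    -- iteration 1/4 --
    RT 120: heading 228 -> 108
    RT 180: heading 108 -> 288
    LT 119: heading 288 -> 47
    -- iteration 2/4 --
    RT 120: heading 47 -> 287
    RT 180: heading 287 -> 107
    LT 119: heading 107 -> 226
    -- iteration 3/4 --
    RT 120: heading 226 -> 106
    RT 180: heading 106 -> 286
    LT 119: heading 286 -> 45
    -- iteration 4/4 --
    RT 120: heading 45 -> 285
    RT 180: heading 285 -> 105
    LT 119: heading 105 -> 224
  ]
]
Final: pos=(-5.93,62.38), heading=224, 4 segment(s) drawn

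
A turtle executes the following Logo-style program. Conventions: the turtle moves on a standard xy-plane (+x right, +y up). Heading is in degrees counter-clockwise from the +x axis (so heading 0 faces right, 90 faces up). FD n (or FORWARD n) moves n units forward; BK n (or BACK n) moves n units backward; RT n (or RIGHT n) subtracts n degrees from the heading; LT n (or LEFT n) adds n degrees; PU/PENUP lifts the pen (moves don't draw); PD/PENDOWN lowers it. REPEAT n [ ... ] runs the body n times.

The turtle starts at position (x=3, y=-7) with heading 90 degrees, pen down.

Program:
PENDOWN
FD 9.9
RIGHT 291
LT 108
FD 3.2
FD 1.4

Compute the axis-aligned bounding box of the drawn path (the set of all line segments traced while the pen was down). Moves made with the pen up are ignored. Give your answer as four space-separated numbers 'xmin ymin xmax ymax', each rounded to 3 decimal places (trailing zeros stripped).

Answer: 2.759 -7 3 2.9

Derivation:
Executing turtle program step by step:
Start: pos=(3,-7), heading=90, pen down
PD: pen down
FD 9.9: (3,-7) -> (3,2.9) [heading=90, draw]
RT 291: heading 90 -> 159
LT 108: heading 159 -> 267
FD 3.2: (3,2.9) -> (2.833,-0.296) [heading=267, draw]
FD 1.4: (2.833,-0.296) -> (2.759,-1.694) [heading=267, draw]
Final: pos=(2.759,-1.694), heading=267, 3 segment(s) drawn

Segment endpoints: x in {2.759, 2.833, 3, 3}, y in {-7, -1.694, -0.296, 2.9}
xmin=2.759, ymin=-7, xmax=3, ymax=2.9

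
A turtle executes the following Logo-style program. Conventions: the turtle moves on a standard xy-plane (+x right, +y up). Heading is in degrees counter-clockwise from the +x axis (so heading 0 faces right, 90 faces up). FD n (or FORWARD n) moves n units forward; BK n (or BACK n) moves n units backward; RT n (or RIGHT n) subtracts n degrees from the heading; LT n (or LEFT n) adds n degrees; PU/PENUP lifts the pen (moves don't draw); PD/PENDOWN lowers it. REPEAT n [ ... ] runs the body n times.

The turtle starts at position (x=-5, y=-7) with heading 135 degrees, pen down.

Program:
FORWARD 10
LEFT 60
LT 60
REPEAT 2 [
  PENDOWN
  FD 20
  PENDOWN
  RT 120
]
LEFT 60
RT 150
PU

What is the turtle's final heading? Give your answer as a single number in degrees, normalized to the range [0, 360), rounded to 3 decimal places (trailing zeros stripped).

Executing turtle program step by step:
Start: pos=(-5,-7), heading=135, pen down
FD 10: (-5,-7) -> (-12.071,0.071) [heading=135, draw]
LT 60: heading 135 -> 195
LT 60: heading 195 -> 255
REPEAT 2 [
  -- iteration 1/2 --
  PD: pen down
  FD 20: (-12.071,0.071) -> (-17.247,-19.247) [heading=255, draw]
  PD: pen down
  RT 120: heading 255 -> 135
  -- iteration 2/2 --
  PD: pen down
  FD 20: (-17.247,-19.247) -> (-31.39,-5.105) [heading=135, draw]
  PD: pen down
  RT 120: heading 135 -> 15
]
LT 60: heading 15 -> 75
RT 150: heading 75 -> 285
PU: pen up
Final: pos=(-31.39,-5.105), heading=285, 3 segment(s) drawn

Answer: 285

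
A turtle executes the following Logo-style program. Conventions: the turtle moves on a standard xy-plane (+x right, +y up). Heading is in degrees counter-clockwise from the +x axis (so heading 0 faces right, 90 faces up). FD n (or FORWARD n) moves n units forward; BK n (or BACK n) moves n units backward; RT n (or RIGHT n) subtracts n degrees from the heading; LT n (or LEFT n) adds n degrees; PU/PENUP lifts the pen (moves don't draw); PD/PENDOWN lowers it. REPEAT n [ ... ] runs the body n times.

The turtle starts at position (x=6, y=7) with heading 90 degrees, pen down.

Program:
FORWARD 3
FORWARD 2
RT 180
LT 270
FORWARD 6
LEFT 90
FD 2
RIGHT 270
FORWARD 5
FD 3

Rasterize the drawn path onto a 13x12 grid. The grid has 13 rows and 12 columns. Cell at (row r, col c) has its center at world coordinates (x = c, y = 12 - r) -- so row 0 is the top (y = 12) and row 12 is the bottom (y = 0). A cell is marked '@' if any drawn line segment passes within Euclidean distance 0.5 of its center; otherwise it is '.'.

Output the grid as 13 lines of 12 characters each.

Answer: @@@@@@@.....
@.....@.....
@@@@@@@@@...
......@.....
......@.....
......@.....
............
............
............
............
............
............
............

Derivation:
Segment 0: (6,7) -> (6,10)
Segment 1: (6,10) -> (6,12)
Segment 2: (6,12) -> (0,12)
Segment 3: (0,12) -> (-0,10)
Segment 4: (-0,10) -> (5,10)
Segment 5: (5,10) -> (8,10)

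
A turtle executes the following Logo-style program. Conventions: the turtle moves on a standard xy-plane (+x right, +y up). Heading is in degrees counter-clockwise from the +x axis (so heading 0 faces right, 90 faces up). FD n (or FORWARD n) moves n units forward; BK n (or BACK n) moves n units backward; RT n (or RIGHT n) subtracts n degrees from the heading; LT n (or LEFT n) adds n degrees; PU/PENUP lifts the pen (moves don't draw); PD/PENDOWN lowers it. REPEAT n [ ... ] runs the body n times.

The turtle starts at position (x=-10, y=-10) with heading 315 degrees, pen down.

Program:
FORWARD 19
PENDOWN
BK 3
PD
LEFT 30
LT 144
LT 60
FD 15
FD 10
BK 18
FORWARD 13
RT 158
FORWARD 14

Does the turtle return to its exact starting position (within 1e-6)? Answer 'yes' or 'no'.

Answer: no

Derivation:
Executing turtle program step by step:
Start: pos=(-10,-10), heading=315, pen down
FD 19: (-10,-10) -> (3.435,-23.435) [heading=315, draw]
PD: pen down
BK 3: (3.435,-23.435) -> (1.314,-21.314) [heading=315, draw]
PD: pen down
LT 30: heading 315 -> 345
LT 144: heading 345 -> 129
LT 60: heading 129 -> 189
FD 15: (1.314,-21.314) -> (-13.502,-23.66) [heading=189, draw]
FD 10: (-13.502,-23.66) -> (-23.379,-25.225) [heading=189, draw]
BK 18: (-23.379,-25.225) -> (-5.6,-22.409) [heading=189, draw]
FD 13: (-5.6,-22.409) -> (-18.44,-24.442) [heading=189, draw]
RT 158: heading 189 -> 31
FD 14: (-18.44,-24.442) -> (-6.44,-17.232) [heading=31, draw]
Final: pos=(-6.44,-17.232), heading=31, 7 segment(s) drawn

Start position: (-10, -10)
Final position: (-6.44, -17.232)
Distance = 8.061; >= 1e-6 -> NOT closed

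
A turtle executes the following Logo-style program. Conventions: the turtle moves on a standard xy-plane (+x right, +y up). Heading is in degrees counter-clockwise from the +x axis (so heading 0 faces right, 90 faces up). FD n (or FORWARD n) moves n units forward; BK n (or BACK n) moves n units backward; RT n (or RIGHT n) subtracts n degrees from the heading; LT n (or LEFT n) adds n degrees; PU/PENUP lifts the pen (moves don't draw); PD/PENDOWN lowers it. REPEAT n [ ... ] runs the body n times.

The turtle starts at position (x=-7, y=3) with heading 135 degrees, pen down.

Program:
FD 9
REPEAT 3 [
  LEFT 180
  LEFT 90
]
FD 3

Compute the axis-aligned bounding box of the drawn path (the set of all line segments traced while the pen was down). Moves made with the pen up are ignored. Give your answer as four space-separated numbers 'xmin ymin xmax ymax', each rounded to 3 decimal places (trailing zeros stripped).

Answer: -15.485 3 -7 9.364

Derivation:
Executing turtle program step by step:
Start: pos=(-7,3), heading=135, pen down
FD 9: (-7,3) -> (-13.364,9.364) [heading=135, draw]
REPEAT 3 [
  -- iteration 1/3 --
  LT 180: heading 135 -> 315
  LT 90: heading 315 -> 45
  -- iteration 2/3 --
  LT 180: heading 45 -> 225
  LT 90: heading 225 -> 315
  -- iteration 3/3 --
  LT 180: heading 315 -> 135
  LT 90: heading 135 -> 225
]
FD 3: (-13.364,9.364) -> (-15.485,7.243) [heading=225, draw]
Final: pos=(-15.485,7.243), heading=225, 2 segment(s) drawn

Segment endpoints: x in {-15.485, -13.364, -7}, y in {3, 7.243, 9.364}
xmin=-15.485, ymin=3, xmax=-7, ymax=9.364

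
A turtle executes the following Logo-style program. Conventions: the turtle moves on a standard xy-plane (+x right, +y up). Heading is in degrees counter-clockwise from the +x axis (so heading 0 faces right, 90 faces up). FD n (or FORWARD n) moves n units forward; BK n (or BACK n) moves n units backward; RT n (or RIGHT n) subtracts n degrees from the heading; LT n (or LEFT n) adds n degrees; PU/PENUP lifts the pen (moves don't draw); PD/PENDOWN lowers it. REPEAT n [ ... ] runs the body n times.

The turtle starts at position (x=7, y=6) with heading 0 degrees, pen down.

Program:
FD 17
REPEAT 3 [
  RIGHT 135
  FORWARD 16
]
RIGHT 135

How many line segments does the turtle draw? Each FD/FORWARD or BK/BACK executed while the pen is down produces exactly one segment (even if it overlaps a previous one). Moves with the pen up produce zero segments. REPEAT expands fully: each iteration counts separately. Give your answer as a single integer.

Answer: 4

Derivation:
Executing turtle program step by step:
Start: pos=(7,6), heading=0, pen down
FD 17: (7,6) -> (24,6) [heading=0, draw]
REPEAT 3 [
  -- iteration 1/3 --
  RT 135: heading 0 -> 225
  FD 16: (24,6) -> (12.686,-5.314) [heading=225, draw]
  -- iteration 2/3 --
  RT 135: heading 225 -> 90
  FD 16: (12.686,-5.314) -> (12.686,10.686) [heading=90, draw]
  -- iteration 3/3 --
  RT 135: heading 90 -> 315
  FD 16: (12.686,10.686) -> (24,-0.627) [heading=315, draw]
]
RT 135: heading 315 -> 180
Final: pos=(24,-0.627), heading=180, 4 segment(s) drawn
Segments drawn: 4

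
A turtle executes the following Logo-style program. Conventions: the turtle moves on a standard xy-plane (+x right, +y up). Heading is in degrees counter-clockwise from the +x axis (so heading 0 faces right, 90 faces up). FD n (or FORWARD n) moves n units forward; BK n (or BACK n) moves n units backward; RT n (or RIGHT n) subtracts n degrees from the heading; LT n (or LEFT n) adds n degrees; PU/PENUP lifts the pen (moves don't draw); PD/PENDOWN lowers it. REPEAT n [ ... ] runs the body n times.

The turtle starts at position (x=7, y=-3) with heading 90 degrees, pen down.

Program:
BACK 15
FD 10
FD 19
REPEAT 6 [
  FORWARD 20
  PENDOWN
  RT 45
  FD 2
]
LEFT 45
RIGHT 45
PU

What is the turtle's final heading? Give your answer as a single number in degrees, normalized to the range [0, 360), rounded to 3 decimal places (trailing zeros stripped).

Executing turtle program step by step:
Start: pos=(7,-3), heading=90, pen down
BK 15: (7,-3) -> (7,-18) [heading=90, draw]
FD 10: (7,-18) -> (7,-8) [heading=90, draw]
FD 19: (7,-8) -> (7,11) [heading=90, draw]
REPEAT 6 [
  -- iteration 1/6 --
  FD 20: (7,11) -> (7,31) [heading=90, draw]
  PD: pen down
  RT 45: heading 90 -> 45
  FD 2: (7,31) -> (8.414,32.414) [heading=45, draw]
  -- iteration 2/6 --
  FD 20: (8.414,32.414) -> (22.556,46.556) [heading=45, draw]
  PD: pen down
  RT 45: heading 45 -> 0
  FD 2: (22.556,46.556) -> (24.556,46.556) [heading=0, draw]
  -- iteration 3/6 --
  FD 20: (24.556,46.556) -> (44.556,46.556) [heading=0, draw]
  PD: pen down
  RT 45: heading 0 -> 315
  FD 2: (44.556,46.556) -> (45.971,45.142) [heading=315, draw]
  -- iteration 4/6 --
  FD 20: (45.971,45.142) -> (60.113,31) [heading=315, draw]
  PD: pen down
  RT 45: heading 315 -> 270
  FD 2: (60.113,31) -> (60.113,29) [heading=270, draw]
  -- iteration 5/6 --
  FD 20: (60.113,29) -> (60.113,9) [heading=270, draw]
  PD: pen down
  RT 45: heading 270 -> 225
  FD 2: (60.113,9) -> (58.698,7.586) [heading=225, draw]
  -- iteration 6/6 --
  FD 20: (58.698,7.586) -> (44.556,-6.556) [heading=225, draw]
  PD: pen down
  RT 45: heading 225 -> 180
  FD 2: (44.556,-6.556) -> (42.556,-6.556) [heading=180, draw]
]
LT 45: heading 180 -> 225
RT 45: heading 225 -> 180
PU: pen up
Final: pos=(42.556,-6.556), heading=180, 15 segment(s) drawn

Answer: 180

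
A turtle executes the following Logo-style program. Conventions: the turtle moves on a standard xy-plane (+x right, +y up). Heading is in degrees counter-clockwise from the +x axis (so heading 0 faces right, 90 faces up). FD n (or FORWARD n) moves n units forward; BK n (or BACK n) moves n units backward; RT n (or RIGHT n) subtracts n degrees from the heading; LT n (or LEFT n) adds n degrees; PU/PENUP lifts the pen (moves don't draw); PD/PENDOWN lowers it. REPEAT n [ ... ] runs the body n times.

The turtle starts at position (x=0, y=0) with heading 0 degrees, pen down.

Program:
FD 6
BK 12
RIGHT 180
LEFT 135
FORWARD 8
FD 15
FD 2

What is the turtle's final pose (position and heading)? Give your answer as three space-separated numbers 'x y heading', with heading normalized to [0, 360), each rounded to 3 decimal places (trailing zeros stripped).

Executing turtle program step by step:
Start: pos=(0,0), heading=0, pen down
FD 6: (0,0) -> (6,0) [heading=0, draw]
BK 12: (6,0) -> (-6,0) [heading=0, draw]
RT 180: heading 0 -> 180
LT 135: heading 180 -> 315
FD 8: (-6,0) -> (-0.343,-5.657) [heading=315, draw]
FD 15: (-0.343,-5.657) -> (10.263,-16.263) [heading=315, draw]
FD 2: (10.263,-16.263) -> (11.678,-17.678) [heading=315, draw]
Final: pos=(11.678,-17.678), heading=315, 5 segment(s) drawn

Answer: 11.678 -17.678 315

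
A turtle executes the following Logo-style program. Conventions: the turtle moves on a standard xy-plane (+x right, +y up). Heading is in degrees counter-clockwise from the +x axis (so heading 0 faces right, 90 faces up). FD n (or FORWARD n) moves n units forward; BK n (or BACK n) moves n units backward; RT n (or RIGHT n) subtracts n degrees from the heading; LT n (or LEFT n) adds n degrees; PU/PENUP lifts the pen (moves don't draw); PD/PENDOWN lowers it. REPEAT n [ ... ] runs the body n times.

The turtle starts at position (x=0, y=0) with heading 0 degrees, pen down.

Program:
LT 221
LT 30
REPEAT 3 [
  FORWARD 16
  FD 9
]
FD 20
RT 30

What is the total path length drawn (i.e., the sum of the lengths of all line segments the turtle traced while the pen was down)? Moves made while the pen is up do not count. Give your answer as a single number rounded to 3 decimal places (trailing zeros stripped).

Executing turtle program step by step:
Start: pos=(0,0), heading=0, pen down
LT 221: heading 0 -> 221
LT 30: heading 221 -> 251
REPEAT 3 [
  -- iteration 1/3 --
  FD 16: (0,0) -> (-5.209,-15.128) [heading=251, draw]
  FD 9: (-5.209,-15.128) -> (-8.139,-23.638) [heading=251, draw]
  -- iteration 2/3 --
  FD 16: (-8.139,-23.638) -> (-13.348,-38.766) [heading=251, draw]
  FD 9: (-13.348,-38.766) -> (-16.278,-47.276) [heading=251, draw]
  -- iteration 3/3 --
  FD 16: (-16.278,-47.276) -> (-21.487,-62.404) [heading=251, draw]
  FD 9: (-21.487,-62.404) -> (-24.418,-70.914) [heading=251, draw]
]
FD 20: (-24.418,-70.914) -> (-30.929,-89.824) [heading=251, draw]
RT 30: heading 251 -> 221
Final: pos=(-30.929,-89.824), heading=221, 7 segment(s) drawn

Segment lengths:
  seg 1: (0,0) -> (-5.209,-15.128), length = 16
  seg 2: (-5.209,-15.128) -> (-8.139,-23.638), length = 9
  seg 3: (-8.139,-23.638) -> (-13.348,-38.766), length = 16
  seg 4: (-13.348,-38.766) -> (-16.278,-47.276), length = 9
  seg 5: (-16.278,-47.276) -> (-21.487,-62.404), length = 16
  seg 6: (-21.487,-62.404) -> (-24.418,-70.914), length = 9
  seg 7: (-24.418,-70.914) -> (-30.929,-89.824), length = 20
Total = 95

Answer: 95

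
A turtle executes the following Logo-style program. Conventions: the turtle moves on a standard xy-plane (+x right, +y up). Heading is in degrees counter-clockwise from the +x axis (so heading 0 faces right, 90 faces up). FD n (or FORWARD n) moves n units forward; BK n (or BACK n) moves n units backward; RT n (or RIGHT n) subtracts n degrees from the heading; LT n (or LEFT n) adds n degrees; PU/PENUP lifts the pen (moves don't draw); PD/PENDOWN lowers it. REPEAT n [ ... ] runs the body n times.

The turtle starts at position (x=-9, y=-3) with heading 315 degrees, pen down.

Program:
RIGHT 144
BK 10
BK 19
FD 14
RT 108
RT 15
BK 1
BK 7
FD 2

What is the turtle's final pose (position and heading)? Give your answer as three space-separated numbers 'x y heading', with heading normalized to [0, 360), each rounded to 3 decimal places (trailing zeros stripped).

Answer: 1.801 -9.805 48

Derivation:
Executing turtle program step by step:
Start: pos=(-9,-3), heading=315, pen down
RT 144: heading 315 -> 171
BK 10: (-9,-3) -> (0.877,-4.564) [heading=171, draw]
BK 19: (0.877,-4.564) -> (19.643,-7.537) [heading=171, draw]
FD 14: (19.643,-7.537) -> (5.815,-5.347) [heading=171, draw]
RT 108: heading 171 -> 63
RT 15: heading 63 -> 48
BK 1: (5.815,-5.347) -> (5.146,-6.09) [heading=48, draw]
BK 7: (5.146,-6.09) -> (0.462,-11.292) [heading=48, draw]
FD 2: (0.462,-11.292) -> (1.801,-9.805) [heading=48, draw]
Final: pos=(1.801,-9.805), heading=48, 6 segment(s) drawn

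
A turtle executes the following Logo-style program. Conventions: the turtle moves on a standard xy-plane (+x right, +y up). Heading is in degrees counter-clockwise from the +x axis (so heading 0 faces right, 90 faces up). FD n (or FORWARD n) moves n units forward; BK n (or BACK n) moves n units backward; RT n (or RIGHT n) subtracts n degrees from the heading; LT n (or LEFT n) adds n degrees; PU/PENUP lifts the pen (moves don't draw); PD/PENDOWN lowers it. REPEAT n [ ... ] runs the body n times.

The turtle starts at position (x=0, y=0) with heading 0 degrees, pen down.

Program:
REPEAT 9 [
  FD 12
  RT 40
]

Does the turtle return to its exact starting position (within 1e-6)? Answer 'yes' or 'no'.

Executing turtle program step by step:
Start: pos=(0,0), heading=0, pen down
REPEAT 9 [
  -- iteration 1/9 --
  FD 12: (0,0) -> (12,0) [heading=0, draw]
  RT 40: heading 0 -> 320
  -- iteration 2/9 --
  FD 12: (12,0) -> (21.193,-7.713) [heading=320, draw]
  RT 40: heading 320 -> 280
  -- iteration 3/9 --
  FD 12: (21.193,-7.713) -> (23.276,-19.531) [heading=280, draw]
  RT 40: heading 280 -> 240
  -- iteration 4/9 --
  FD 12: (23.276,-19.531) -> (17.276,-29.923) [heading=240, draw]
  RT 40: heading 240 -> 200
  -- iteration 5/9 --
  FD 12: (17.276,-29.923) -> (6,-34.028) [heading=200, draw]
  RT 40: heading 200 -> 160
  -- iteration 6/9 --
  FD 12: (6,-34.028) -> (-5.276,-29.923) [heading=160, draw]
  RT 40: heading 160 -> 120
  -- iteration 7/9 --
  FD 12: (-5.276,-29.923) -> (-11.276,-19.531) [heading=120, draw]
  RT 40: heading 120 -> 80
  -- iteration 8/9 --
  FD 12: (-11.276,-19.531) -> (-9.193,-7.713) [heading=80, draw]
  RT 40: heading 80 -> 40
  -- iteration 9/9 --
  FD 12: (-9.193,-7.713) -> (0,0) [heading=40, draw]
  RT 40: heading 40 -> 0
]
Final: pos=(0,0), heading=0, 9 segment(s) drawn

Start position: (0, 0)
Final position: (0, 0)
Distance = 0; < 1e-6 -> CLOSED

Answer: yes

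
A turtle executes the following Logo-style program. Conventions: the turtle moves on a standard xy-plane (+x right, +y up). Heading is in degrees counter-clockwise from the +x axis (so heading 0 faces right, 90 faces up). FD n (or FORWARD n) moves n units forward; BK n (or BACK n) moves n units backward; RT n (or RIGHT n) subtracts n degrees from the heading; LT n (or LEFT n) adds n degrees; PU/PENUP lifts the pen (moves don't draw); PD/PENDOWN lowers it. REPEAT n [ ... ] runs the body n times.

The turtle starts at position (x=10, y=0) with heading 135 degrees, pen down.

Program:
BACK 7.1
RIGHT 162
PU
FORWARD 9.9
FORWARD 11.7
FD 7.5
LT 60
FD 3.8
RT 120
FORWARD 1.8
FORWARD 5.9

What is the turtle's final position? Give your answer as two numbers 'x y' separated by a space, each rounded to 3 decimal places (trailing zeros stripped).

Executing turtle program step by step:
Start: pos=(10,0), heading=135, pen down
BK 7.1: (10,0) -> (15.02,-5.02) [heading=135, draw]
RT 162: heading 135 -> 333
PU: pen up
FD 9.9: (15.02,-5.02) -> (23.841,-9.515) [heading=333, move]
FD 11.7: (23.841,-9.515) -> (34.266,-14.827) [heading=333, move]
FD 7.5: (34.266,-14.827) -> (40.949,-18.232) [heading=333, move]
LT 60: heading 333 -> 33
FD 3.8: (40.949,-18.232) -> (44.136,-16.162) [heading=33, move]
RT 120: heading 33 -> 273
FD 1.8: (44.136,-16.162) -> (44.23,-17.959) [heading=273, move]
FD 5.9: (44.23,-17.959) -> (44.539,-23.851) [heading=273, move]
Final: pos=(44.539,-23.851), heading=273, 1 segment(s) drawn

Answer: 44.539 -23.851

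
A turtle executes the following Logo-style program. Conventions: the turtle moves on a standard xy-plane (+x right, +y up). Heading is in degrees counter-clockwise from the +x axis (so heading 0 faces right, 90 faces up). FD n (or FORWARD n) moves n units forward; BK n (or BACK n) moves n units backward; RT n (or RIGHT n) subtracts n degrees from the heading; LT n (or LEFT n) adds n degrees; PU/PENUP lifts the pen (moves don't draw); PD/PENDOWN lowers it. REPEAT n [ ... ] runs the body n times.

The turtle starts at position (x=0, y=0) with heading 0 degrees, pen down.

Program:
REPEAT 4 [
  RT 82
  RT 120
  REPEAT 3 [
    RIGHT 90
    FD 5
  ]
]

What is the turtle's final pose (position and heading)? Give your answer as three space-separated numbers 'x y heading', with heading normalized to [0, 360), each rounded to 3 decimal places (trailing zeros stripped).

Executing turtle program step by step:
Start: pos=(0,0), heading=0, pen down
REPEAT 4 [
  -- iteration 1/4 --
  RT 82: heading 0 -> 278
  RT 120: heading 278 -> 158
  REPEAT 3 [
    -- iteration 1/3 --
    RT 90: heading 158 -> 68
    FD 5: (0,0) -> (1.873,4.636) [heading=68, draw]
    -- iteration 2/3 --
    RT 90: heading 68 -> 338
    FD 5: (1.873,4.636) -> (6.509,2.763) [heading=338, draw]
    -- iteration 3/3 --
    RT 90: heading 338 -> 248
    FD 5: (6.509,2.763) -> (4.636,-1.873) [heading=248, draw]
  ]
  -- iteration 2/4 --
  RT 82: heading 248 -> 166
  RT 120: heading 166 -> 46
  REPEAT 3 [
    -- iteration 1/3 --
    RT 90: heading 46 -> 316
    FD 5: (4.636,-1.873) -> (8.233,-5.346) [heading=316, draw]
    -- iteration 2/3 --
    RT 90: heading 316 -> 226
    FD 5: (8.233,-5.346) -> (4.759,-8.943) [heading=226, draw]
    -- iteration 3/3 --
    RT 90: heading 226 -> 136
    FD 5: (4.759,-8.943) -> (1.163,-5.47) [heading=136, draw]
  ]
  -- iteration 3/4 --
  RT 82: heading 136 -> 54
  RT 120: heading 54 -> 294
  REPEAT 3 [
    -- iteration 1/3 --
    RT 90: heading 294 -> 204
    FD 5: (1.163,-5.47) -> (-3.405,-7.503) [heading=204, draw]
    -- iteration 2/3 --
    RT 90: heading 204 -> 114
    FD 5: (-3.405,-7.503) -> (-5.439,-2.936) [heading=114, draw]
    -- iteration 3/3 --
    RT 90: heading 114 -> 24
    FD 5: (-5.439,-2.936) -> (-0.871,-0.902) [heading=24, draw]
  ]
  -- iteration 4/4 --
  RT 82: heading 24 -> 302
  RT 120: heading 302 -> 182
  REPEAT 3 [
    -- iteration 1/3 --
    RT 90: heading 182 -> 92
    FD 5: (-0.871,-0.902) -> (-1.046,4.095) [heading=92, draw]
    -- iteration 2/3 --
    RT 90: heading 92 -> 2
    FD 5: (-1.046,4.095) -> (3.951,4.269) [heading=2, draw]
    -- iteration 3/3 --
    RT 90: heading 2 -> 272
    FD 5: (3.951,4.269) -> (4.126,-0.728) [heading=272, draw]
  ]
]
Final: pos=(4.126,-0.728), heading=272, 12 segment(s) drawn

Answer: 4.126 -0.728 272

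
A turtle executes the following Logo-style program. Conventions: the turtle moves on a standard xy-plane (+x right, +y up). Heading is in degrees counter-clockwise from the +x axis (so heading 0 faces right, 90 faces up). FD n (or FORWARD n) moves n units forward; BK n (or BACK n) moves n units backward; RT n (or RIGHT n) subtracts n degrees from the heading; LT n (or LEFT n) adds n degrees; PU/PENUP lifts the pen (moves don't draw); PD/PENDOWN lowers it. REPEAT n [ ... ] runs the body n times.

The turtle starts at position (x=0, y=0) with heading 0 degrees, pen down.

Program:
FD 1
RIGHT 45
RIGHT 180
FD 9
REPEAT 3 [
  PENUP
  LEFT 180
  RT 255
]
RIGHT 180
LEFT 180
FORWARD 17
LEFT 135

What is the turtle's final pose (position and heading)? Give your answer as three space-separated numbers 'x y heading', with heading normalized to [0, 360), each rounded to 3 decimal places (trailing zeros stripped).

Answer: -5.364 -10.636 45

Derivation:
Executing turtle program step by step:
Start: pos=(0,0), heading=0, pen down
FD 1: (0,0) -> (1,0) [heading=0, draw]
RT 45: heading 0 -> 315
RT 180: heading 315 -> 135
FD 9: (1,0) -> (-5.364,6.364) [heading=135, draw]
REPEAT 3 [
  -- iteration 1/3 --
  PU: pen up
  LT 180: heading 135 -> 315
  RT 255: heading 315 -> 60
  -- iteration 2/3 --
  PU: pen up
  LT 180: heading 60 -> 240
  RT 255: heading 240 -> 345
  -- iteration 3/3 --
  PU: pen up
  LT 180: heading 345 -> 165
  RT 255: heading 165 -> 270
]
RT 180: heading 270 -> 90
LT 180: heading 90 -> 270
FD 17: (-5.364,6.364) -> (-5.364,-10.636) [heading=270, move]
LT 135: heading 270 -> 45
Final: pos=(-5.364,-10.636), heading=45, 2 segment(s) drawn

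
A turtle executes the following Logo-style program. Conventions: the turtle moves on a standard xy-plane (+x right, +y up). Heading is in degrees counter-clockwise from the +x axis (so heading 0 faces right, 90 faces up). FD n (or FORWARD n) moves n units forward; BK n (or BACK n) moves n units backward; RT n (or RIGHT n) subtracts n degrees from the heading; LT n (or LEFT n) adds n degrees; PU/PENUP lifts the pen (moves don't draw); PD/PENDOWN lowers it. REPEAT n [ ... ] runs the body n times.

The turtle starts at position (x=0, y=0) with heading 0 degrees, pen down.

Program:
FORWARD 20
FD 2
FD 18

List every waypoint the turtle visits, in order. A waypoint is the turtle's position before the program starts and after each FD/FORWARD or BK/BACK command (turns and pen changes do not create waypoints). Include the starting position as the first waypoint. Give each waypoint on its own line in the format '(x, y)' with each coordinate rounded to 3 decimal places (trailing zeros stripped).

Answer: (0, 0)
(20, 0)
(22, 0)
(40, 0)

Derivation:
Executing turtle program step by step:
Start: pos=(0,0), heading=0, pen down
FD 20: (0,0) -> (20,0) [heading=0, draw]
FD 2: (20,0) -> (22,0) [heading=0, draw]
FD 18: (22,0) -> (40,0) [heading=0, draw]
Final: pos=(40,0), heading=0, 3 segment(s) drawn
Waypoints (4 total):
(0, 0)
(20, 0)
(22, 0)
(40, 0)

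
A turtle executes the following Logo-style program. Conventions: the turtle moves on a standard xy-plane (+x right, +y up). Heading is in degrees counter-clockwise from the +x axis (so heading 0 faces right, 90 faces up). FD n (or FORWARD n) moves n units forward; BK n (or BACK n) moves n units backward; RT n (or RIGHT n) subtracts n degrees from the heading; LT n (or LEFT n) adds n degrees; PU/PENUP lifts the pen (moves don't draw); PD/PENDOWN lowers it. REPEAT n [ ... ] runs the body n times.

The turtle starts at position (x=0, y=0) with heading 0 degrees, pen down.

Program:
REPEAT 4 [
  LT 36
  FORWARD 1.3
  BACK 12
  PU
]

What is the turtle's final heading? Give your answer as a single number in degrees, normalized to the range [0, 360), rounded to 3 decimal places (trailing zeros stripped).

Answer: 144

Derivation:
Executing turtle program step by step:
Start: pos=(0,0), heading=0, pen down
REPEAT 4 [
  -- iteration 1/4 --
  LT 36: heading 0 -> 36
  FD 1.3: (0,0) -> (1.052,0.764) [heading=36, draw]
  BK 12: (1.052,0.764) -> (-8.656,-6.289) [heading=36, draw]
  PU: pen up
  -- iteration 2/4 --
  LT 36: heading 36 -> 72
  FD 1.3: (-8.656,-6.289) -> (-8.255,-5.053) [heading=72, move]
  BK 12: (-8.255,-5.053) -> (-11.963,-16.466) [heading=72, move]
  PU: pen up
  -- iteration 3/4 --
  LT 36: heading 72 -> 108
  FD 1.3: (-11.963,-16.466) -> (-12.365,-15.229) [heading=108, move]
  BK 12: (-12.365,-15.229) -> (-8.656,-26.642) [heading=108, move]
  PU: pen up
  -- iteration 4/4 --
  LT 36: heading 108 -> 144
  FD 1.3: (-8.656,-26.642) -> (-9.708,-25.878) [heading=144, move]
  BK 12: (-9.708,-25.878) -> (0,-32.931) [heading=144, move]
  PU: pen up
]
Final: pos=(0,-32.931), heading=144, 2 segment(s) drawn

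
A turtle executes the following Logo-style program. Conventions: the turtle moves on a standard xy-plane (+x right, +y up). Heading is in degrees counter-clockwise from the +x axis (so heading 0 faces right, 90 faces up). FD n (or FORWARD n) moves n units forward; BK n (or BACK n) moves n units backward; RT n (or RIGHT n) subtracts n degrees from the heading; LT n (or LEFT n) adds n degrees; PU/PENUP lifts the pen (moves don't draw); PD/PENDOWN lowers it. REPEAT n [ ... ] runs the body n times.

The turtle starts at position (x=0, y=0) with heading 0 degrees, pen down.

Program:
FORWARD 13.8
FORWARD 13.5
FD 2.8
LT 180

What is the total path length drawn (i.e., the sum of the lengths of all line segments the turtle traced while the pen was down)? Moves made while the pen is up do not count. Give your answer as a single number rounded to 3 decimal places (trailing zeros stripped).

Answer: 30.1

Derivation:
Executing turtle program step by step:
Start: pos=(0,0), heading=0, pen down
FD 13.8: (0,0) -> (13.8,0) [heading=0, draw]
FD 13.5: (13.8,0) -> (27.3,0) [heading=0, draw]
FD 2.8: (27.3,0) -> (30.1,0) [heading=0, draw]
LT 180: heading 0 -> 180
Final: pos=(30.1,0), heading=180, 3 segment(s) drawn

Segment lengths:
  seg 1: (0,0) -> (13.8,0), length = 13.8
  seg 2: (13.8,0) -> (27.3,0), length = 13.5
  seg 3: (27.3,0) -> (30.1,0), length = 2.8
Total = 30.1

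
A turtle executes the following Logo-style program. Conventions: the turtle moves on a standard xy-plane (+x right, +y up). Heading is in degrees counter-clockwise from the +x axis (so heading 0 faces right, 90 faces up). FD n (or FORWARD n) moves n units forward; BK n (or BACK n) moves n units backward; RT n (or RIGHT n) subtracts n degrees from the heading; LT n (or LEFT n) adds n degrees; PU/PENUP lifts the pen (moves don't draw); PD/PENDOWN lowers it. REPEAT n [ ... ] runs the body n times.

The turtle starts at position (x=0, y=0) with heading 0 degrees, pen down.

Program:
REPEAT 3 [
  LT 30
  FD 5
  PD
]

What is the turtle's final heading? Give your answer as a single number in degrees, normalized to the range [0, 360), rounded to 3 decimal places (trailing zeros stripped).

Executing turtle program step by step:
Start: pos=(0,0), heading=0, pen down
REPEAT 3 [
  -- iteration 1/3 --
  LT 30: heading 0 -> 30
  FD 5: (0,0) -> (4.33,2.5) [heading=30, draw]
  PD: pen down
  -- iteration 2/3 --
  LT 30: heading 30 -> 60
  FD 5: (4.33,2.5) -> (6.83,6.83) [heading=60, draw]
  PD: pen down
  -- iteration 3/3 --
  LT 30: heading 60 -> 90
  FD 5: (6.83,6.83) -> (6.83,11.83) [heading=90, draw]
  PD: pen down
]
Final: pos=(6.83,11.83), heading=90, 3 segment(s) drawn

Answer: 90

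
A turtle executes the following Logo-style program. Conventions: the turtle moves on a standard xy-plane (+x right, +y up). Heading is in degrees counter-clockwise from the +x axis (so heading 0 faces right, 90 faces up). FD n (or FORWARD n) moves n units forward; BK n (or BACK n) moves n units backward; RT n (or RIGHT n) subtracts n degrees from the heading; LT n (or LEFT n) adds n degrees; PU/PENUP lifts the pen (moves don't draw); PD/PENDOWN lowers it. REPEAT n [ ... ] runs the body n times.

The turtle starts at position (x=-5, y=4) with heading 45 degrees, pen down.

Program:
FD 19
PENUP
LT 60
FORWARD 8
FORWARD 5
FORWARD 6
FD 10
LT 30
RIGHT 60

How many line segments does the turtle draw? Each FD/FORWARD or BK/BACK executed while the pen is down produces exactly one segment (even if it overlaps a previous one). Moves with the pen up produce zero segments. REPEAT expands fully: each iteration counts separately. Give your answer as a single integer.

Executing turtle program step by step:
Start: pos=(-5,4), heading=45, pen down
FD 19: (-5,4) -> (8.435,17.435) [heading=45, draw]
PU: pen up
LT 60: heading 45 -> 105
FD 8: (8.435,17.435) -> (6.364,25.162) [heading=105, move]
FD 5: (6.364,25.162) -> (5.07,29.992) [heading=105, move]
FD 6: (5.07,29.992) -> (3.517,35.788) [heading=105, move]
FD 10: (3.517,35.788) -> (0.929,45.447) [heading=105, move]
LT 30: heading 105 -> 135
RT 60: heading 135 -> 75
Final: pos=(0.929,45.447), heading=75, 1 segment(s) drawn
Segments drawn: 1

Answer: 1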